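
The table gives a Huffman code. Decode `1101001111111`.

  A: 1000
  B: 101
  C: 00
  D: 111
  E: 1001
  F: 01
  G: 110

GEDD

Read left to right; each codeword is recognised as soon as it completes (prefix code):
  110→G | 1001→E | 111→D | 111→D
Decoded message: GEDD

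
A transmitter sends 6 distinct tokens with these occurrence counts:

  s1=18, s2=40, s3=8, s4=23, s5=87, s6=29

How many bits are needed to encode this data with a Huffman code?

467

Merge the two smallest weights repeatedly:
merge s3(8) and s1(18): 26
merge s4(23) and 26: 49
merge s6(29) and s2(40): 69
merge 49 and 69: 118
merge s5(87) and 118: 205
The encoded length is the sum of every internal node's weight: 26 + 49 + 69 + 118 + 205 = 467 bits.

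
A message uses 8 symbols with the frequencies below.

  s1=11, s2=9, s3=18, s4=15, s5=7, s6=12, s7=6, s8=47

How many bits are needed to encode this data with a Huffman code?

339

Merge the two smallest weights repeatedly:
merge s7(6) and s5(7): 13
merge s2(9) and s1(11): 20
merge s6(12) and 13: 25
merge s4(15) and s3(18): 33
merge 20 and 25: 45
merge 33 and 45: 78
merge s8(47) and 78: 125
Each symbol's bit-cost is frequency × depth; summing gives 339 bits (equivalently 13 + 20 + 25 + 33 + 45 + 78 + 125).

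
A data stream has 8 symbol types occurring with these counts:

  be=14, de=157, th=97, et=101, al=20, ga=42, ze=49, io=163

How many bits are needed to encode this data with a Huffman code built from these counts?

1719

Merge the two smallest weights repeatedly:
combine be(14), al(20) → 34
combine 34, ga(42) → 76
combine ze(49), 76 → 125
combine th(97), et(101) → 198
combine 125, de(157) → 282
combine io(163), 198 → 361
combine 282, 361 → 643
The encoded length is the sum of every internal node's weight: 34 + 76 + 125 + 198 + 282 + 361 + 643 = 1719 bits.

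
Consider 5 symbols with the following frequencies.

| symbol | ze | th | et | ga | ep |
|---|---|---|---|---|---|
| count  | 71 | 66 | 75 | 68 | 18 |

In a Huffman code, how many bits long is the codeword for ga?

2

Repeatedly merge the two smallest:
merge ep(18) and th(66): 84
merge ga(68) and ze(71): 139
merge et(75) and 84: 159
merge 139 and 159: 298
ga sits 2 levels below the root, so its codeword is 2 bits.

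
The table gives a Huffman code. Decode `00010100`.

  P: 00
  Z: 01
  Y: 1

Read left to right; each codeword is recognised as soon as it completes (prefix code):
  00→P | 01→Z | 01→Z | 00→P
Decoded message: PZZP

PZZP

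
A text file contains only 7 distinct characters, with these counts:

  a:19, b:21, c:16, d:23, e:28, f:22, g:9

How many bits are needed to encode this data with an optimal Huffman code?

Merge the two smallest weights repeatedly:
merge g(9) and c(16): 25
merge a(19) and b(21): 40
merge f(22) and d(23): 45
merge 25 and e(28): 53
merge 40 and 45: 85
merge 53 and 85: 138
The encoded length is the sum of every internal node's weight: 25 + 40 + 45 + 53 + 85 + 138 = 386 bits.

386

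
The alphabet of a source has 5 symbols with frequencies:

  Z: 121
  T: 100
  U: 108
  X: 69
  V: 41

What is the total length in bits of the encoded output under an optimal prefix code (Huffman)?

988

Merge the two smallest weights repeatedly:
merge V(41) and X(69): 110
merge T(100) and U(108): 208
merge 110 and Z(121): 231
merge 208 and 231: 439
Each symbol's bit-cost is frequency × depth; summing gives 988 bits (equivalently 110 + 208 + 231 + 439).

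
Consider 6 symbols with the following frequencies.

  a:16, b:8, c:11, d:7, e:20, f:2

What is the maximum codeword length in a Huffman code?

Merge the two lowest-weight nodes at each step:
combine f(2), d(7) → 9
combine b(8), 9 → 17
combine c(11), a(16) → 27
combine 17, e(20) → 37
combine 27, 37 → 64
The rarest symbols sit at the bottom; the longest codeword is 4 bits.

4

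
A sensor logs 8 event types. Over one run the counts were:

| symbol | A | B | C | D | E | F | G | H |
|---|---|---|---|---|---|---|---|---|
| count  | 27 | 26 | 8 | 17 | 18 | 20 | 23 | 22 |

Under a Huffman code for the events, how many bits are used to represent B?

Build the tree from the bottom:
C(8) + D(17) → 25
E(18) + F(20) → 38
H(22) + G(23) → 45
25 + B(26) → 51
A(27) + 38 → 65
45 + 51 → 96
65 + 96 → 161
B's leaf is at depth 3, giving a 3-bit codeword.

3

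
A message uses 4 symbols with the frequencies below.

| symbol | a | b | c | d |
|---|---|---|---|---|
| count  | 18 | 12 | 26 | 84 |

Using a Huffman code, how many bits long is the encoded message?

Greedily combine the two least-frequent nodes:
combine b(12), a(18) → 30
combine c(26), 30 → 56
combine 56, d(84) → 140
The encoded length is the sum of every internal node's weight: 30 + 56 + 140 = 226 bits.

226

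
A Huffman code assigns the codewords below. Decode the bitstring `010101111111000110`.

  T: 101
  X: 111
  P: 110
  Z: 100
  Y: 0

Read left to right; each codeword is recognised as soon as it completes (prefix code):
  0→Y | 101→T | 0→Y | 111→X | 111→X | 100→Z | 0→Y | 110→P
Decoded message: YTYXXZYP

YTYXXZYP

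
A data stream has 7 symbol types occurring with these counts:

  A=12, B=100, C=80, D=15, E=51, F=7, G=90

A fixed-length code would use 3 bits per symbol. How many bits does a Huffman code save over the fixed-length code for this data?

217

Fixed-length: 3 bits × 355 symbols = 1065 bits.
Huffman merges:
combine F(7), A(12) → 19
combine D(15), 19 → 34
combine 34, E(51) → 85
combine C(80), 85 → 165
combine G(90), B(100) → 190
combine 165, 190 → 355
Huffman total = 19 + 34 + 85 + 165 + 190 + 355 = 848 bits.
Saving = 1065 − 848 = 217 bits.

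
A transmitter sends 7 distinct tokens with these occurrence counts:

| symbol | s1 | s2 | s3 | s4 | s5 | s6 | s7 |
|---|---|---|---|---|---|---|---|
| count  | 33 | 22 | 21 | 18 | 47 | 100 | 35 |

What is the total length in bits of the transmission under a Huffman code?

Merge the two smallest weights repeatedly:
merge s4(18) and s3(21): 39
merge s2(22) and s1(33): 55
merge s7(35) and 39: 74
merge s5(47) and 55: 102
merge 74 and s6(100): 174
merge 102 and 174: 276
Total encoded bits = sum of merged weights = 39 + 55 + 74 + 102 + 174 + 276 = 720.

720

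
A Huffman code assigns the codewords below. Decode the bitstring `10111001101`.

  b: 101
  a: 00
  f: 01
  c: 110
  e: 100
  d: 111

bcfb

Read left to right; each codeword is recognised as soon as it completes (prefix code):
  101→b | 110→c | 01→f | 101→b
Decoded message: bcfb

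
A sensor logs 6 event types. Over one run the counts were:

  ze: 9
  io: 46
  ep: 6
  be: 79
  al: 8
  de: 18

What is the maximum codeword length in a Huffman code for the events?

Merge the two lowest-weight nodes at each step:
merge ep(6) and al(8): 14
merge ze(9) and 14: 23
merge de(18) and 23: 41
merge 41 and io(46): 87
merge be(79) and 87: 166
The first pair merged (ep, al) ends up deepest, at depth 5.

5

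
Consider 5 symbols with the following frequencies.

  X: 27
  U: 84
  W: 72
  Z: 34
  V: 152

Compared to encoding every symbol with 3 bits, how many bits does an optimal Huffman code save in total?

327

Fixed-length: 3 bits × 369 symbols = 1107 bits.
Huffman merges:
combine X(27), Z(34) → 61
combine 61, W(72) → 133
combine U(84), 133 → 217
combine V(152), 217 → 369
Huffman total = 61 + 133 + 217 + 369 = 780 bits.
Saving = 1107 − 780 = 327 bits.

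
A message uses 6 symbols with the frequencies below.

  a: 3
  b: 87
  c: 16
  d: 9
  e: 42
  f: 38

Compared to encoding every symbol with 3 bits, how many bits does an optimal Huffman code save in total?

Fixed-length: 3 bits × 195 symbols = 585 bits.
Huffman merges:
a(3) + d(9) → 12
12 + c(16) → 28
28 + f(38) → 66
e(42) + 66 → 108
b(87) + 108 → 195
Huffman total = 12 + 28 + 66 + 108 + 195 = 409 bits.
Saving = 585 − 409 = 176 bits.

176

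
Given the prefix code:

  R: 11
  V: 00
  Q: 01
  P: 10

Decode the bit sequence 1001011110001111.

PQQRPVRR

Read left to right; each codeword is recognised as soon as it completes (prefix code):
  10→P | 01→Q | 01→Q | 11→R | 10→P | 00→V | 11→R | 11→R
Decoded message: PQQRPVRR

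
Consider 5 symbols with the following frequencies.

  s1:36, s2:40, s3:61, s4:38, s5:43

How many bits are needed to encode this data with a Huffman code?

510

Build the Huffman tree bottom-up:
s1(36) + s4(38) → 74
s2(40) + s5(43) → 83
s3(61) + 74 → 135
83 + 135 → 218
Each symbol's bit-cost is frequency × depth; summing gives 510 bits (equivalently 74 + 83 + 135 + 218).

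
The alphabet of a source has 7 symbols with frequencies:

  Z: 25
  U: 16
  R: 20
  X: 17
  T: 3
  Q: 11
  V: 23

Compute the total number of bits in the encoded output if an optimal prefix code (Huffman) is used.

311

Build the Huffman tree bottom-up:
combine T(3), Q(11) → 14
combine 14, U(16) → 30
combine X(17), R(20) → 37
combine V(23), Z(25) → 48
combine 30, 37 → 67
combine 48, 67 → 115
The encoded length is the sum of every internal node's weight: 14 + 30 + 37 + 48 + 67 + 115 = 311 bits.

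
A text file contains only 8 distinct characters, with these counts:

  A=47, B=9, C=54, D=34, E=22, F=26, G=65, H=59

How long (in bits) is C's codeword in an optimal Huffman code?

3

Build the tree from the bottom:
merge B(9) and E(22): 31
merge F(26) and 31: 57
merge D(34) and A(47): 81
merge C(54) and 57: 111
merge H(59) and G(65): 124
merge 81 and 111: 192
merge 124 and 192: 316
C's leaf is at depth 3, giving a 3-bit codeword.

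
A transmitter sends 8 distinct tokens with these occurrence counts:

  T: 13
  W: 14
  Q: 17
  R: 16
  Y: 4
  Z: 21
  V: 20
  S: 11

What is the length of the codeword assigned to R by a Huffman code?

Huffman merges, smallest pair first:
merge Y(4) and S(11): 15
merge T(13) and W(14): 27
merge 15 and R(16): 31
merge Q(17) and V(20): 37
merge Z(21) and 27: 48
merge 31 and 37: 68
merge 48 and 68: 116
R sits 3 levels below the root, so its codeword is 3 bits.

3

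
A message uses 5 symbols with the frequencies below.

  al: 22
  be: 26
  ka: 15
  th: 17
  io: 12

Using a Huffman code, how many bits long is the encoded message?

Merge the two smallest weights repeatedly:
combine io(12), ka(15) → 27
combine th(17), al(22) → 39
combine be(26), 27 → 53
combine 39, 53 → 92
Total encoded bits = sum of merged weights = 27 + 39 + 53 + 92 = 211.

211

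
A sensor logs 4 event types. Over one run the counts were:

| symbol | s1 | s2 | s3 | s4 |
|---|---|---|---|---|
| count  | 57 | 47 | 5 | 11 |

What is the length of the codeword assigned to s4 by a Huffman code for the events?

3

Huffman merges, smallest pair first:
combine s3(5), s4(11) → 16
combine 16, s2(47) → 63
combine s1(57), 63 → 120
s4's leaf is at depth 3, giving a 3-bit codeword.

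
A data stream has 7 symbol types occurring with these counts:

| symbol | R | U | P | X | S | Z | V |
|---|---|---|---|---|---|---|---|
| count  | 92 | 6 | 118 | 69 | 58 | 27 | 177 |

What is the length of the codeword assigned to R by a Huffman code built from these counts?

2

Huffman merges, smallest pair first:
combine U(6), Z(27) → 33
combine 33, S(58) → 91
combine X(69), 91 → 160
combine R(92), P(118) → 210
combine 160, V(177) → 337
combine 210, 337 → 547
The subtree containing R is merged 2 times, so code length = 2.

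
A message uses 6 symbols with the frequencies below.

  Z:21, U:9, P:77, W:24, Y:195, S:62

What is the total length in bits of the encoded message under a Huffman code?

781

Greedily combine the two least-frequent nodes:
U(9) + Z(21) → 30
W(24) + 30 → 54
54 + S(62) → 116
P(77) + 116 → 193
193 + Y(195) → 388
Each symbol's bit-cost is frequency × depth; summing gives 781 bits (equivalently 30 + 54 + 116 + 193 + 388).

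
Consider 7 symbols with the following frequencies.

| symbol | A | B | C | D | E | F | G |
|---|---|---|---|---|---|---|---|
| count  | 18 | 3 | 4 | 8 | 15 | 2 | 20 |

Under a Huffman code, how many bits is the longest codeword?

Merge the two lowest-weight nodes at each step:
F(2) + B(3) → 5
C(4) + 5 → 9
D(8) + 9 → 17
E(15) + 17 → 32
A(18) + G(20) → 38
32 + 38 → 70
Maximum depth reached is 5.

5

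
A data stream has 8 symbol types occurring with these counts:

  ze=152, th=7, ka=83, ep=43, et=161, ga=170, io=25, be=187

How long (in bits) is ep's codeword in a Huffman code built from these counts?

Build the tree from the bottom:
merge th(7) and io(25): 32
merge 32 and ep(43): 75
merge 75 and ka(83): 158
merge ze(152) and 158: 310
merge et(161) and ga(170): 331
merge be(187) and 310: 497
merge 331 and 497: 828
The subtree containing ep is merged 5 times, so code length = 5.

5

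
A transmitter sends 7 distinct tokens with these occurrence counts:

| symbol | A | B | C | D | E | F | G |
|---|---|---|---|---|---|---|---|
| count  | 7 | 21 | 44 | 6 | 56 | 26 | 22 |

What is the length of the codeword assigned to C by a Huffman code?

Repeatedly merge the two smallest:
combine D(6), A(7) → 13
combine 13, B(21) → 34
combine G(22), F(26) → 48
combine 34, C(44) → 78
combine 48, E(56) → 104
combine 78, 104 → 182
C sits 2 levels below the root, so its codeword is 2 bits.

2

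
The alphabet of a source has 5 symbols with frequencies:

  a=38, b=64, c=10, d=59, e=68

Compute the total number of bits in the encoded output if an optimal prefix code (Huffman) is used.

526

Greedily combine the two least-frequent nodes:
merge c(10) and a(38): 48
merge 48 and d(59): 107
merge b(64) and e(68): 132
merge 107 and 132: 239
Each symbol's bit-cost is frequency × depth; summing gives 526 bits (equivalently 48 + 107 + 132 + 239).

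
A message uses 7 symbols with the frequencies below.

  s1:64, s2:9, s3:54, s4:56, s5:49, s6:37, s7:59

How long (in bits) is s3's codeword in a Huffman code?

Repeatedly merge the two smallest:
merge s2(9) and s6(37): 46
merge 46 and s5(49): 95
merge s3(54) and s4(56): 110
merge s7(59) and s1(64): 123
merge 95 and 110: 205
merge 123 and 205: 328
s3's leaf is at depth 3, giving a 3-bit codeword.

3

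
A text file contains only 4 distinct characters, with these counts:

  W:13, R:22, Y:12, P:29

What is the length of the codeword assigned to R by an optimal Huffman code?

Huffman merges, smallest pair first:
combine Y(12), W(13) → 25
combine R(22), 25 → 47
combine P(29), 47 → 76
The subtree containing R is merged 2 times, so code length = 2.

2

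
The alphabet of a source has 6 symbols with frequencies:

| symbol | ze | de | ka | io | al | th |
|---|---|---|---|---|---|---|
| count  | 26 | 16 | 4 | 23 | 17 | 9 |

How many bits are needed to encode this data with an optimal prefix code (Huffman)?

Greedily combine the two least-frequent nodes:
merge ka(4) and th(9): 13
merge 13 and de(16): 29
merge al(17) and io(23): 40
merge ze(26) and 29: 55
merge 40 and 55: 95
The encoded length is the sum of every internal node's weight: 13 + 29 + 40 + 55 + 95 = 232 bits.

232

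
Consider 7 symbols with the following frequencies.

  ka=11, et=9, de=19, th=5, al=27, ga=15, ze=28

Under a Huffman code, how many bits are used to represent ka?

Repeatedly merge the two smallest:
combine th(5), et(9) → 14
combine ka(11), 14 → 25
combine ga(15), de(19) → 34
combine 25, al(27) → 52
combine ze(28), 34 → 62
combine 52, 62 → 114
ka sits 3 levels below the root, so its codeword is 3 bits.

3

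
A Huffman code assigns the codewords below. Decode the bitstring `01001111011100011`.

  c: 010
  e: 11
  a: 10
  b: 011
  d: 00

Read left to right; each codeword is recognised as soon as it completes (prefix code):
  010→c | 011→b | 11→e | 011→b | 10→a | 00→d | 11→e
Decoded message: cbebade

cbebade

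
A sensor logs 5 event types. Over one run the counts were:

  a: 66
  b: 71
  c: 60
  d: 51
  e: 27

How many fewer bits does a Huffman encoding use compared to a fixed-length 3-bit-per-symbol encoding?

Fixed-length: 3 bits × 275 symbols = 825 bits.
Huffman merges:
merge e(27) and d(51): 78
merge c(60) and a(66): 126
merge b(71) and 78: 149
merge 126 and 149: 275
Huffman total = 78 + 126 + 149 + 275 = 628 bits.
Saving = 825 − 628 = 197 bits.

197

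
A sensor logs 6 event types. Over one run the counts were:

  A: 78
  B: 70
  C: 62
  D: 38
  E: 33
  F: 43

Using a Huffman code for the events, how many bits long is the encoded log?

Build the Huffman tree bottom-up:
E(33) + D(38) → 71
F(43) + C(62) → 105
B(70) + 71 → 141
A(78) + 105 → 183
141 + 183 → 324
Total encoded bits = sum of merged weights = 71 + 105 + 141 + 183 + 324 = 824.

824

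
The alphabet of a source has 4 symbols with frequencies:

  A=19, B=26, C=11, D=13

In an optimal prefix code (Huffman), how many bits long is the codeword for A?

Repeatedly merge the two smallest:
combine C(11), D(13) → 24
combine A(19), 24 → 43
combine B(26), 43 → 69
A's leaf is at depth 2, giving a 2-bit codeword.

2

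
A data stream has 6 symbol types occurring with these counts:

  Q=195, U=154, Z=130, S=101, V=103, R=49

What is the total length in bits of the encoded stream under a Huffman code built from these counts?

Greedily combine the two least-frequent nodes:
combine R(49), S(101) → 150
combine V(103), Z(130) → 233
combine 150, U(154) → 304
combine Q(195), 233 → 428
combine 304, 428 → 732
Each symbol's bit-cost is frequency × depth; summing gives 1847 bits (equivalently 150 + 233 + 304 + 428 + 732).

1847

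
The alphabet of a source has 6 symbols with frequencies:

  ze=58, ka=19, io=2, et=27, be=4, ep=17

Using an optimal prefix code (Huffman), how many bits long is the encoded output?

Merge the two smallest weights repeatedly:
merge io(2) and be(4): 6
merge 6 and ep(17): 23
merge ka(19) and 23: 42
merge et(27) and 42: 69
merge ze(58) and 69: 127
Total encoded bits = sum of merged weights = 6 + 23 + 42 + 69 + 127 = 267.

267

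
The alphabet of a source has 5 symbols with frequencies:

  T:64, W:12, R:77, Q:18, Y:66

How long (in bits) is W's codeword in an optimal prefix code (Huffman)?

3

Build the tree from the bottom:
combine W(12), Q(18) → 30
combine 30, T(64) → 94
combine Y(66), R(77) → 143
combine 94, 143 → 237
W's leaf is at depth 3, giving a 3-bit codeword.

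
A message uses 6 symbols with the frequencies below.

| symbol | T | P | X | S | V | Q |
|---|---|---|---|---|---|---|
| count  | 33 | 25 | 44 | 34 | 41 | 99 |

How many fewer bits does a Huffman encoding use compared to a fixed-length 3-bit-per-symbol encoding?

143

Fixed-length: 3 bits × 276 symbols = 828 bits.
Huffman merges:
P(25) + T(33) → 58
S(34) + V(41) → 75
X(44) + 58 → 102
75 + Q(99) → 174
102 + 174 → 276
Huffman total = 58 + 75 + 102 + 174 + 276 = 685 bits.
Saving = 828 − 685 = 143 bits.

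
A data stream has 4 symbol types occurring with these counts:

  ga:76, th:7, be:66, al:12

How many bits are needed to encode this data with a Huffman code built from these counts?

265

Build the Huffman tree bottom-up:
th(7) + al(12) → 19
19 + be(66) → 85
ga(76) + 85 → 161
The encoded length is the sum of every internal node's weight: 19 + 85 + 161 = 265 bits.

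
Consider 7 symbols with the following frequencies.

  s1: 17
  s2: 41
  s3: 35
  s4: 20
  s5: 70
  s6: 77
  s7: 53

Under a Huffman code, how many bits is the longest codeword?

Merge the two lowest-weight nodes at each step:
s1(17) + s4(20) → 37
s3(35) + 37 → 72
s2(41) + s7(53) → 94
s5(70) + 72 → 142
s6(77) + 94 → 171
142 + 171 → 313
The rarest symbols sit at the bottom; the longest codeword is 4 bits.

4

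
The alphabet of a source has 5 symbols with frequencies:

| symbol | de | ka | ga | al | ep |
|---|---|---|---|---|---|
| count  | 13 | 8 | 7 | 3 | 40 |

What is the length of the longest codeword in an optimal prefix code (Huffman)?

4

Merge the two lowest-weight nodes at each step:
combine al(3), ga(7) → 10
combine ka(8), 10 → 18
combine de(13), 18 → 31
combine 31, ep(40) → 71
The first pair merged (al, ga) ends up deepest, at depth 4.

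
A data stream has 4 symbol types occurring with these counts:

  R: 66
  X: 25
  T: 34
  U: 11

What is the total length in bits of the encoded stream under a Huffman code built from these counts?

242

Build the Huffman tree bottom-up:
U(11) + X(25) → 36
T(34) + 36 → 70
R(66) + 70 → 136
Each symbol's bit-cost is frequency × depth; summing gives 242 bits (equivalently 36 + 70 + 136).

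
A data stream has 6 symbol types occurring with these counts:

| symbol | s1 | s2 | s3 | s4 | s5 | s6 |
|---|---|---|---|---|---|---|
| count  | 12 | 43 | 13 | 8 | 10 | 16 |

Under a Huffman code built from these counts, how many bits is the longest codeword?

Merge the two lowest-weight nodes at each step:
merge s4(8) and s5(10): 18
merge s1(12) and s3(13): 25
merge s6(16) and 18: 34
merge 25 and 34: 59
merge s2(43) and 59: 102
The rarest symbols sit at the bottom; the longest codeword is 4 bits.

4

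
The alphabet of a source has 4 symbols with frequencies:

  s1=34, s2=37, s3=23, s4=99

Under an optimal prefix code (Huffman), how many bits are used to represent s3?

Huffman merges, smallest pair first:
combine s3(23), s1(34) → 57
combine s2(37), 57 → 94
combine 94, s4(99) → 193
s3's leaf is at depth 3, giving a 3-bit codeword.

3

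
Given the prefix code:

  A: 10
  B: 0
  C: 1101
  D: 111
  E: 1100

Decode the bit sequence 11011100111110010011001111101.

CEDEABEDC

Read left to right; each codeword is recognised as soon as it completes (prefix code):
  1101→C | 1100→E | 111→D | 1100→E | 10→A | 0→B | 1100→E | 111→D | 1101→C
Decoded message: CEDEABEDC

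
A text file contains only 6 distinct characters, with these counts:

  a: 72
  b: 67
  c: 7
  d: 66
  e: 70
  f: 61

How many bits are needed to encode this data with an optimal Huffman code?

Greedily combine the two least-frequent nodes:
c(7) + f(61) → 68
d(66) + b(67) → 133
68 + e(70) → 138
a(72) + 133 → 205
138 + 205 → 343
Each symbol's bit-cost is frequency × depth; summing gives 887 bits (equivalently 68 + 133 + 138 + 205 + 343).

887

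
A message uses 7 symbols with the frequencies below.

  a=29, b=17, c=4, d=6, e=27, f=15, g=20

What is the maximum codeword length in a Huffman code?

Merge the two lowest-weight nodes at each step:
merge c(4) and d(6): 10
merge 10 and f(15): 25
merge b(17) and g(20): 37
merge 25 and e(27): 52
merge a(29) and 37: 66
merge 52 and 66: 118
Maximum depth reached is 4.

4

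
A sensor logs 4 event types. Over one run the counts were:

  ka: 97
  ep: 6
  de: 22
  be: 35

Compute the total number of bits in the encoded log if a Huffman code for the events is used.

251

Merge the two smallest weights repeatedly:
ep(6) + de(22) → 28
28 + be(35) → 63
63 + ka(97) → 160
Total encoded bits = sum of merged weights = 28 + 63 + 160 = 251.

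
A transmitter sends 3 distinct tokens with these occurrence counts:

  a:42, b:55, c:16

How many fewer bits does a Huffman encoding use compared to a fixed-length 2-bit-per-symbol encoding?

Fixed-length: 2 bits × 113 symbols = 226 bits.
Huffman merges:
merge c(16) and a(42): 58
merge b(55) and 58: 113
Huffman total = 58 + 113 = 171 bits.
Saving = 226 − 171 = 55 bits.

55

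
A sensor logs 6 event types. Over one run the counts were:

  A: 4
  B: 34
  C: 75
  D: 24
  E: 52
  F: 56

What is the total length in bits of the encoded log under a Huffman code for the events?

Build the Huffman tree bottom-up:
merge A(4) and D(24): 28
merge 28 and B(34): 62
merge E(52) and F(56): 108
merge 62 and C(75): 137
merge 108 and 137: 245
Total encoded bits = sum of merged weights = 28 + 62 + 108 + 137 + 245 = 580.

580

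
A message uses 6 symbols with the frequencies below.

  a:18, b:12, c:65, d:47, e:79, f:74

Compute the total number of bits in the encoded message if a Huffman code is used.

Greedily combine the two least-frequent nodes:
combine b(12), a(18) → 30
combine 30, d(47) → 77
combine c(65), f(74) → 139
combine 77, e(79) → 156
combine 139, 156 → 295
Each symbol's bit-cost is frequency × depth; summing gives 697 bits (equivalently 30 + 77 + 139 + 156 + 295).

697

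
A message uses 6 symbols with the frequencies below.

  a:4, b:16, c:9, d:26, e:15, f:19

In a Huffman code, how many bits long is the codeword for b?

2

Build the tree from the bottom:
combine a(4), c(9) → 13
combine 13, e(15) → 28
combine b(16), f(19) → 35
combine d(26), 28 → 54
combine 35, 54 → 89
b sits 2 levels below the root, so its codeword is 2 bits.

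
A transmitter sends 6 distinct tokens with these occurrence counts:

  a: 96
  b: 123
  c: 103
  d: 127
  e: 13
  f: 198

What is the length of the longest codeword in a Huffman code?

Merge the two lowest-weight nodes at each step:
combine e(13), a(96) → 109
combine c(103), 109 → 212
combine b(123), d(127) → 250
combine f(198), 212 → 410
combine 250, 410 → 660
The first pair merged (e, a) ends up deepest, at depth 4.

4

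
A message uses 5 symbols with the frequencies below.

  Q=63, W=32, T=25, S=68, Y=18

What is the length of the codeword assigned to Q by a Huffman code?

Repeatedly merge the two smallest:
merge Y(18) and T(25): 43
merge W(32) and 43: 75
merge Q(63) and S(68): 131
merge 75 and 131: 206
The subtree containing Q is merged 2 times, so code length = 2.

2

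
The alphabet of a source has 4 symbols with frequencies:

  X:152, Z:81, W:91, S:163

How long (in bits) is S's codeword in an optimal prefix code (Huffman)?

2

Huffman merges, smallest pair first:
combine Z(81), W(91) → 172
combine X(152), S(163) → 315
combine 172, 315 → 487
S sits 2 levels below the root, so its codeword is 2 bits.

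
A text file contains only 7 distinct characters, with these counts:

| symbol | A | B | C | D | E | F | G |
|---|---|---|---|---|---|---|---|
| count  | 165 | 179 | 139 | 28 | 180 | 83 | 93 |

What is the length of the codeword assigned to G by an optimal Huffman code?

3

Huffman merges, smallest pair first:
merge D(28) and F(83): 111
merge G(93) and 111: 204
merge C(139) and A(165): 304
merge B(179) and E(180): 359
merge 204 and 304: 508
merge 359 and 508: 867
The subtree containing G is merged 3 times, so code length = 3.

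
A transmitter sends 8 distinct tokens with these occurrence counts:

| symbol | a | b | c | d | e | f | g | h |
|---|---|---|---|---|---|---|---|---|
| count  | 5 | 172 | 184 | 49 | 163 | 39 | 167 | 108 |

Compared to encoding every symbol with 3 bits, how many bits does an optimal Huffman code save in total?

Fixed-length: 3 bits × 887 symbols = 2661 bits.
Huffman merges:
a(5) + f(39) → 44
44 + d(49) → 93
93 + h(108) → 201
e(163) + g(167) → 330
b(172) + c(184) → 356
201 + 330 → 531
356 + 531 → 887
Huffman total = 44 + 93 + 201 + 330 + 356 + 531 + 887 = 2442 bits.
Saving = 2661 − 2442 = 219 bits.

219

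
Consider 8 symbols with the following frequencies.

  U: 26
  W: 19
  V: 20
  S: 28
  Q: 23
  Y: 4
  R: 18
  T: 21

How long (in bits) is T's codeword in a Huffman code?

3

Build the tree from the bottom:
Y(4) + R(18) → 22
W(19) + V(20) → 39
T(21) + 22 → 43
Q(23) + U(26) → 49
S(28) + 39 → 67
43 + 49 → 92
67 + 92 → 159
T sits 3 levels below the root, so its codeword is 3 bits.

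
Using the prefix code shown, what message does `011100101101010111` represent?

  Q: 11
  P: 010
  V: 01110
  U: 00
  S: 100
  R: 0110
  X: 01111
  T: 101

VPQPTQ

Read left to right; each codeword is recognised as soon as it completes (prefix code):
  01110→V | 010→P | 11→Q | 010→P | 101→T | 11→Q
Decoded message: VPQPTQ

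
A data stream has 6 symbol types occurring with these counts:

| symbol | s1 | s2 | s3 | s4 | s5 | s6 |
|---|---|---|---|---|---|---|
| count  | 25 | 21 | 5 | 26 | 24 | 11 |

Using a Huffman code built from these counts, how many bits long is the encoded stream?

277

Greedily combine the two least-frequent nodes:
combine s3(5), s6(11) → 16
combine 16, s2(21) → 37
combine s5(24), s1(25) → 49
combine s4(26), 37 → 63
combine 49, 63 → 112
The encoded length is the sum of every internal node's weight: 16 + 37 + 49 + 63 + 112 = 277 bits.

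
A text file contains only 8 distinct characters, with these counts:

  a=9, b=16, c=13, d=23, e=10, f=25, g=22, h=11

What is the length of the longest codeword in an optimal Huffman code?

Merge the two lowest-weight nodes at each step:
merge a(9) and e(10): 19
merge h(11) and c(13): 24
merge b(16) and 19: 35
merge g(22) and d(23): 45
merge 24 and f(25): 49
merge 35 and 45: 80
merge 49 and 80: 129
Maximum depth reached is 4.

4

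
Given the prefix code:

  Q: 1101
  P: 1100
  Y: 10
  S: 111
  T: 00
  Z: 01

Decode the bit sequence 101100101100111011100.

YPYPSZP

Read left to right; each codeword is recognised as soon as it completes (prefix code):
  10→Y | 1100→P | 10→Y | 1100→P | 111→S | 01→Z | 1100→P
Decoded message: YPYPSZP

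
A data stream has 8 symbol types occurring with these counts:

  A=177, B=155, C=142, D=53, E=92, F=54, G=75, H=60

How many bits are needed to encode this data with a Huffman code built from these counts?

Greedily combine the two least-frequent nodes:
D(53) + F(54) → 107
H(60) + G(75) → 135
E(92) + 107 → 199
135 + C(142) → 277
B(155) + A(177) → 332
199 + 277 → 476
332 + 476 → 808
Each symbol's bit-cost is frequency × depth; summing gives 2334 bits (equivalently 107 + 135 + 199 + 277 + 332 + 476 + 808).

2334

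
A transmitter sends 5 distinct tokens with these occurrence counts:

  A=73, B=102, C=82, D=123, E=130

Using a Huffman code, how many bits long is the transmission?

Build the Huffman tree bottom-up:
A(73) + C(82) → 155
B(102) + D(123) → 225
E(130) + 155 → 285
225 + 285 → 510
The encoded length is the sum of every internal node's weight: 155 + 225 + 285 + 510 = 1175 bits.

1175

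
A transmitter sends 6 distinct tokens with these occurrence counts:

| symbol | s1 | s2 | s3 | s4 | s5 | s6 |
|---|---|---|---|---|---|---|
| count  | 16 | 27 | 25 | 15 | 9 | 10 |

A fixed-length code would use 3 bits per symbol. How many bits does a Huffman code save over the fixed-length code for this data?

52

Fixed-length: 3 bits × 102 symbols = 306 bits.
Huffman merges:
s5(9) + s6(10) → 19
s4(15) + s1(16) → 31
19 + s3(25) → 44
s2(27) + 31 → 58
44 + 58 → 102
Huffman total = 19 + 31 + 44 + 58 + 102 = 254 bits.
Saving = 306 − 254 = 52 bits.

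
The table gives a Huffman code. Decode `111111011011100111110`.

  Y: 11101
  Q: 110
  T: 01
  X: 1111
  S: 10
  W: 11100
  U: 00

XQQWXS

Read left to right; each codeword is recognised as soon as it completes (prefix code):
  1111→X | 110→Q | 110→Q | 11100→W | 1111→X | 10→S
Decoded message: XQQWXS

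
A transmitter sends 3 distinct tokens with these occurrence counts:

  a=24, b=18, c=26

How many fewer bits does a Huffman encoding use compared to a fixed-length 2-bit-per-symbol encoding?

Fixed-length: 2 bits × 68 symbols = 136 bits.
Huffman merges:
combine b(18), a(24) → 42
combine c(26), 42 → 68
Huffman total = 42 + 68 = 110 bits.
Saving = 136 − 110 = 26 bits.

26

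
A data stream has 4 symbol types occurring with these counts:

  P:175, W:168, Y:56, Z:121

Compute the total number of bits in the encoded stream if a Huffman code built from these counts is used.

Greedily combine the two least-frequent nodes:
merge Y(56) and Z(121): 177
merge W(168) and P(175): 343
merge 177 and 343: 520
Total encoded bits = sum of merged weights = 177 + 343 + 520 = 1040.

1040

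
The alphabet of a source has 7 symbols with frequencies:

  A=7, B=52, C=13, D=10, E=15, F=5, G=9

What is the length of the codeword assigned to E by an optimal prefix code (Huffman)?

3

Repeatedly merge the two smallest:
combine F(5), A(7) → 12
combine G(9), D(10) → 19
combine 12, C(13) → 25
combine E(15), 19 → 34
combine 25, 34 → 59
combine B(52), 59 → 111
E's leaf is at depth 3, giving a 3-bit codeword.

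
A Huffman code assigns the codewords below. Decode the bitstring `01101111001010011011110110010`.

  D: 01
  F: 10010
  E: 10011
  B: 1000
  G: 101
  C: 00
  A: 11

DGAFEDAGF

Read left to right; each codeword is recognised as soon as it completes (prefix code):
  01→D | 101→G | 11→A | 10010→F | 10011→E | 01→D | 11→A | 101→G | 10010→F
Decoded message: DGAFEDAGF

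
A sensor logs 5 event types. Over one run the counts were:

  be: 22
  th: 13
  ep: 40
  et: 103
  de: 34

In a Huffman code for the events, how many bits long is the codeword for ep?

Repeatedly merge the two smallest:
combine th(13), be(22) → 35
combine de(34), 35 → 69
combine ep(40), 69 → 109
combine et(103), 109 → 212
ep's leaf is at depth 2, giving a 2-bit codeword.

2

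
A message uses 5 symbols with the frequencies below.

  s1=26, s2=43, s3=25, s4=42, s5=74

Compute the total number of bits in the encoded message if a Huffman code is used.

471

Build the Huffman tree bottom-up:
merge s3(25) and s1(26): 51
merge s4(42) and s2(43): 85
merge 51 and s5(74): 125
merge 85 and 125: 210
Each symbol's bit-cost is frequency × depth; summing gives 471 bits (equivalently 51 + 85 + 125 + 210).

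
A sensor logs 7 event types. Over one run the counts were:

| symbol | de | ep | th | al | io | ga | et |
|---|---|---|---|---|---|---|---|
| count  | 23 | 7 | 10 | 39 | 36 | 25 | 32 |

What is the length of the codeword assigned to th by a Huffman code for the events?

Build the tree from the bottom:
merge ep(7) and th(10): 17
merge 17 and de(23): 40
merge ga(25) and et(32): 57
merge io(36) and al(39): 75
merge 40 and 57: 97
merge 75 and 97: 172
th sits 4 levels below the root, so its codeword is 4 bits.

4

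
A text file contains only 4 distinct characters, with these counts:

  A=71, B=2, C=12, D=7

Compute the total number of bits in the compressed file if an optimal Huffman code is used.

Greedily combine the two least-frequent nodes:
combine B(2), D(7) → 9
combine 9, C(12) → 21
combine 21, A(71) → 92
The encoded length is the sum of every internal node's weight: 9 + 21 + 92 = 122 bits.

122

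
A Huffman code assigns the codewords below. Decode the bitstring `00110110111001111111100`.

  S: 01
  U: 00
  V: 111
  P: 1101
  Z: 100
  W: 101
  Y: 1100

UPWYVVY

Read left to right; each codeword is recognised as soon as it completes (prefix code):
  00→U | 1101→P | 101→W | 1100→Y | 111→V | 111→V | 1100→Y
Decoded message: UPWYVVY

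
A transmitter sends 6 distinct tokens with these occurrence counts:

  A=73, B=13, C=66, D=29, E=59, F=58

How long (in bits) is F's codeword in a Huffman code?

3

Repeatedly merge the two smallest:
merge B(13) and D(29): 42
merge 42 and F(58): 100
merge E(59) and C(66): 125
merge A(73) and 100: 173
merge 125 and 173: 298
F sits 3 levels below the root, so its codeword is 3 bits.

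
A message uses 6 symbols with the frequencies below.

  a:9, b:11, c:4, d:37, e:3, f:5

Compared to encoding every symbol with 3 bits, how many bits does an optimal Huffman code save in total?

67

Fixed-length: 3 bits × 69 symbols = 207 bits.
Huffman merges:
e(3) + c(4) → 7
f(5) + 7 → 12
a(9) + b(11) → 20
12 + 20 → 32
32 + d(37) → 69
Huffman total = 7 + 12 + 20 + 32 + 69 = 140 bits.
Saving = 207 − 140 = 67 bits.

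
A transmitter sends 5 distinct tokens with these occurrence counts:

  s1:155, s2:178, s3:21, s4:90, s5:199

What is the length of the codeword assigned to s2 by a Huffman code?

2

Build the tree from the bottom:
combine s3(21), s4(90) → 111
combine 111, s1(155) → 266
combine s2(178), s5(199) → 377
combine 266, 377 → 643
s2's leaf is at depth 2, giving a 2-bit codeword.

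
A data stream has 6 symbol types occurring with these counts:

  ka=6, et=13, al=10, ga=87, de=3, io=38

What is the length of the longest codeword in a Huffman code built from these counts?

Merge the two lowest-weight nodes at each step:
de(3) + ka(6) → 9
9 + al(10) → 19
et(13) + 19 → 32
32 + io(38) → 70
70 + ga(87) → 157
The first pair merged (de, ka) ends up deepest, at depth 5.

5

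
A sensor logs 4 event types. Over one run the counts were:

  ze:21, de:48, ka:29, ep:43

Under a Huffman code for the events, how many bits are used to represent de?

Huffman merges, smallest pair first:
combine ze(21), ka(29) → 50
combine ep(43), de(48) → 91
combine 50, 91 → 141
de's leaf is at depth 2, giving a 2-bit codeword.

2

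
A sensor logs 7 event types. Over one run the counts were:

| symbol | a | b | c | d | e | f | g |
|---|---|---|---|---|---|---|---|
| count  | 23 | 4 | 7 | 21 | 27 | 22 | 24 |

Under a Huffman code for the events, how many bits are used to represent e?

2

Huffman merges, smallest pair first:
b(4) + c(7) → 11
11 + d(21) → 32
f(22) + a(23) → 45
g(24) + e(27) → 51
32 + 45 → 77
51 + 77 → 128
The subtree containing e is merged 2 times, so code length = 2.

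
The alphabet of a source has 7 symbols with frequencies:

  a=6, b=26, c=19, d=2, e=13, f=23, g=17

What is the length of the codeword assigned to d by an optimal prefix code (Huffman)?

4

Huffman merges, smallest pair first:
merge d(2) and a(6): 8
merge 8 and e(13): 21
merge g(17) and c(19): 36
merge 21 and f(23): 44
merge b(26) and 36: 62
merge 44 and 62: 106
The subtree containing d is merged 4 times, so code length = 4.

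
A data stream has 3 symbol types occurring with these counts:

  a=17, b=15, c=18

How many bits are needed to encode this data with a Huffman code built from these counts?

Merge the two smallest weights repeatedly:
b(15) + a(17) → 32
c(18) + 32 → 50
Total encoded bits = sum of merged weights = 32 + 50 = 82.

82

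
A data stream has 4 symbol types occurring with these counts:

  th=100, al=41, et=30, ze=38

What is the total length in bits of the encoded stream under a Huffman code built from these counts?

386

Build the Huffman tree bottom-up:
et(30) + ze(38) → 68
al(41) + 68 → 109
th(100) + 109 → 209
Each symbol's bit-cost is frequency × depth; summing gives 386 bits (equivalently 68 + 109 + 209).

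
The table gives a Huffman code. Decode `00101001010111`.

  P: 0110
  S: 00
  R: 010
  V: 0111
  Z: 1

SZRRZV

Read left to right; each codeword is recognised as soon as it completes (prefix code):
  00→S | 1→Z | 010→R | 010→R | 1→Z | 0111→V
Decoded message: SZRRZV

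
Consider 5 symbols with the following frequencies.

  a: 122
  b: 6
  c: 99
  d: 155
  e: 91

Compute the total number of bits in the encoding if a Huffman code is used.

1043

Merge the two smallest weights repeatedly:
combine b(6), e(91) → 97
combine 97, c(99) → 196
combine a(122), d(155) → 277
combine 196, 277 → 473
Each symbol's bit-cost is frequency × depth; summing gives 1043 bits (equivalently 97 + 196 + 277 + 473).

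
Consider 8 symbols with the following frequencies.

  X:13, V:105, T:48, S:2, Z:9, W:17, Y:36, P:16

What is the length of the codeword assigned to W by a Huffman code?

4

Huffman merges, smallest pair first:
combine S(2), Z(9) → 11
combine 11, X(13) → 24
combine P(16), W(17) → 33
combine 24, 33 → 57
combine Y(36), T(48) → 84
combine 57, 84 → 141
combine V(105), 141 → 246
W sits 4 levels below the root, so its codeword is 4 bits.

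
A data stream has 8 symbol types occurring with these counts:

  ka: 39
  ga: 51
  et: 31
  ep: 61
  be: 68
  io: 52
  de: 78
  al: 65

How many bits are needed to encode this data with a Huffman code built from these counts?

1327

Greedily combine the two least-frequent nodes:
combine et(31), ka(39) → 70
combine ga(51), io(52) → 103
combine ep(61), al(65) → 126
combine be(68), 70 → 138
combine de(78), 103 → 181
combine 126, 138 → 264
combine 181, 264 → 445
Total encoded bits = sum of merged weights = 70 + 103 + 126 + 138 + 181 + 264 + 445 = 1327.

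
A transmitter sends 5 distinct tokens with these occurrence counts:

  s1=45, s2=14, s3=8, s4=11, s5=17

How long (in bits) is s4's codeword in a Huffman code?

3

Repeatedly merge the two smallest:
combine s3(8), s4(11) → 19
combine s2(14), s5(17) → 31
combine 19, 31 → 50
combine s1(45), 50 → 95
s4's leaf is at depth 3, giving a 3-bit codeword.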